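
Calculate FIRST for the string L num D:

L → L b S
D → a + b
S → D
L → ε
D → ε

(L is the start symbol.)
{ 'b', 'num' }

FIRST sets of the non-terminals involved (from the grammar, by fixed-point iteration):
  FIRST(L) = { 'b', ε }

To compute FIRST(L num D), process the symbols left to right:
Symbol L is a non-terminal. Add FIRST(L) \ {ε} = { 'b' }
L is nullable (ε ∈ FIRST(L)), continue to the next symbol.
Symbol num is a terminal. Add 'num' and stop.
FIRST(L num D) = { 'b', 'num' }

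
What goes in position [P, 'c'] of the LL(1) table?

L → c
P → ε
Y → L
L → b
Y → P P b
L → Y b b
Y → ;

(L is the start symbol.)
To find M[P, 'c'], we find productions for P where 'c' is in the predict set (PREDICT(N → α) = (FIRST(α) \ {ε}) ∪ (FOLLOW(N) if α ⇒* ε)).

Relevant sets:
  FOLLOW(P) = { 'b' }

P → ε: PREDICT = { 'b' }

M[P, 'c'] is empty (no production applies)

Answer: Empty (error entry)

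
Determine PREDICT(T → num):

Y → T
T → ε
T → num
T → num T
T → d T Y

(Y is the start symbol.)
{ 'num' }

PREDICT(T → num) = (FIRST(RHS) \ {ε}) ∪ (FOLLOW(T) if ε ∈ FIRST(RHS), i.e. RHS ⇒* ε)
FIRST(num) = { 'num' }
ε ∉ FIRST(num), so FOLLOW(T) is not added.
PREDICT(T → num) = { 'num' }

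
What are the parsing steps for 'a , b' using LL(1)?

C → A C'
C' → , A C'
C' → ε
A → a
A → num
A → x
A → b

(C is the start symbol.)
LL(1) parsing maintains a stack (initially the start symbol over $) and the input. At each step: if the stack top is a terminal, match it against the current input token; if it is a non-terminal N, replace it with the RHS of M[N, lookahead] (the unique production whose predict set contains the lookahead).

Stack is shown with the top on the left.

Stack     Input    Action
-------------------------
C $       a , b $  output C → A C'
A C' $    a , b $  output A → a
a C' $    a , b $  match 'a'
C' $      , b $    output C' → , A C'
, A C' $  , b $    match ','
A C' $    b $      output A → b
b C' $    b $      match 'b'
C' $      $        output C' → ε
$         $        accept

The string is accepted.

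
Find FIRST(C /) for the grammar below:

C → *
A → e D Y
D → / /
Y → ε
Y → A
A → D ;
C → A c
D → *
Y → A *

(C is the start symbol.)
{ '*', '/', 'e' }

FIRST sets of the non-terminals involved (from the grammar, by fixed-point iteration):
  FIRST(C) = { '*', '/', 'e' }

To compute FIRST(C /), process the symbols left to right:
Symbol C is a non-terminal. Add FIRST(C) \ {ε} = { '*', '/', 'e' }
C is not nullable (ε ∉ FIRST(C)), so stop here.
FIRST(C /) = { '*', '/', 'e' }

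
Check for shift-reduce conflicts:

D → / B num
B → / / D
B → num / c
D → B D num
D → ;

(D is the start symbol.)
Yes — I16: [D → / B num .] vs [B → num . / c]

A shift-reduce conflict occurs when an LR(0) state has both:
  - a complete (reduce) item [A → α .] (dot at the end), and
  - a shift item [B → β . c γ] (dot before a terminal).

Augment with D' → D and build the canonical LR(0) collection (I0 = CLOSURE({[D' → . D]}), then GOTO on every symbol after a dot until no new states appear). It has 17 states:
  I0: { [B → . / / D], [B → . num / c], [D → . / B num], [D → . ;], [D → . B D num], [D' → . D] }  — shift
  I1: { [B → . / / D], [B → . num / c], [B → / . / D], [D → / . B num] }  — shift
  I2: { [D → ; .] }  — reduce
  I3: { [B → . / / D], [B → . num / c], [D → . / B num], [D → . ;], [D → . B D num], [D → B . D num] }  — shift
  I4: { [D' → D .] }  — accept
  I5: { [B → num . / c] }  — shift
  I6: { [B → num / . c] }  — shift
  I7: { [B → num / c .] }  — reduce
  I8: { [D → B D . num] }  — shift
  I9: { [D → B D num .] }  — reduce
  I10: { [B → . / / D], [B → . num / c], [B → / . / D], [B → / / . D], [D → . / B num], [D → . ;], [D → . B D num] }  — shift
  I11: { [D → / B . num] }  — shift
  I12: { [D → / B num .] }  — reduce
  I13: { [B → . / / D], [B → . num / c], [B → / . / D], [B → / / . D], [D → . / B num], [D → . ;], [D → . B D num], [D → / . B num] }  — shift
  I14: { [B → / / D .] }  — reduce
  I15: { [B → . / / D], [B → . num / c], [D → . / B num], [D → . ;], [D → . B D num], [D → / B . num], [D → B . D num] }  — shift
  I16: { [B → num . / c], [D → / B num .] }  — shift, reduce

I16 contains reduce item [D → / B num .] and shift item [B → num . / c] — shift-reduce conflict.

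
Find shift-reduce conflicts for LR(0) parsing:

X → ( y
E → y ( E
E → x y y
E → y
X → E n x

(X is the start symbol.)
Yes — I5: [E → y .] vs [E → y . ( E]

Augment with X' → X and build the canonical LR(0) collection (I0 = CLOSURE({[X' → . X]}), then GOTO on every symbol after a dot until no new states appear). It has 13 states:
  I0: { [E → . x y y], [E → . y ( E], [E → . y], [X → . ( y], [X → . E n x], [X' → . X] }  — shift
  I1: { [X → ( . y] }  — shift
  I2: { [X → E . n x] }  — shift
  I3: { [X' → X .] }  — accept
  I4: { [E → x . y y] }  — shift
  I5: { [E → y . ( E], [E → y .] }  — shift, reduce
  I6: { [E → . x y y], [E → . y ( E], [E → . y], [E → y ( . E] }  — shift
  I7: { [E → y ( E .] }  — reduce
  I8: { [E → x y . y] }  — shift
  I9: { [E → x y y .] }  — reduce
  I10: { [X → E n . x] }  — shift
  I11: { [X → E n x .] }  — reduce
  I12: { [X → ( y .] }  — reduce

I5 contains reduce item [E → y .] and shift item [E → y . ( E] — shift-reduce conflict.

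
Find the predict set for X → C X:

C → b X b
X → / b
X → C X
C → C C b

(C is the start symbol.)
PREDICT(X → C X) = (FIRST(RHS) \ {ε}) ∪ (FOLLOW(X) if ε ∈ FIRST(RHS), i.e. RHS ⇒* ε)
FIRST(C) = { 'b' }
FIRST(C X) = { 'b' }
ε ∉ FIRST(C X), so FOLLOW(X) is not added.
PREDICT(X → C X) = { 'b' }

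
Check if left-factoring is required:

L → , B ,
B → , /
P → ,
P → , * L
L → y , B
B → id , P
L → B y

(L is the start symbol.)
Yes, P has productions with common prefix ','

Left-factoring is needed when two productions for the same non-terminal
share a common prefix on the right-hand side.

Productions for L:
  L → , B ,
  L → y , B
  L → B y
Productions for B:
  B → , /
  B → id , P
Productions for P:
  P → ,
  P → , * L

Found common prefix ',' in productions for P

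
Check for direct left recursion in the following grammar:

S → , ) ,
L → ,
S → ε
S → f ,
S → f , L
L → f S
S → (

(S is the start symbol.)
S → , ) ,: starts with ','
L → ,: starts with ','
S → ε: starts with ε
S → f ,: starts with f
S → f , L: starts with f
L → f S: starts with f
S → (: starts with '('

No direct left recursion found.

Answer: No direct left recursion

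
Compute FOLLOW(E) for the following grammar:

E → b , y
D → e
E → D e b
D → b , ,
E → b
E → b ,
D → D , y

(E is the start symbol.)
{ $ }

To compute FOLLOW(E), find every occurrence of E on a right-hand side N → α E β: add FIRST(β) \ {ε}, and if β is empty or nullable also add FOLLOW(N). Iterate to a fixed point.

E is the start symbol, so $ ∈ FOLLOW(E).
E does not occur on any right-hand side.

Taking the union: FOLLOW(E) = { $ }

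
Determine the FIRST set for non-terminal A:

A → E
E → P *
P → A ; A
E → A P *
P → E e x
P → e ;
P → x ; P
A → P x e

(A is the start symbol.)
{ 'e', 'x' }

To compute FIRST(A), examine every production with A on the left-hand side, reading each right-hand side left to right until a non-nullable symbol is reached.

FIRST sets of the other non-terminals involved (by the same procedure, iterated to a fixed point):
  FIRST(E) = { 'e', 'x' }
  FIRST(P) = { 'e', 'x' }

From A → E:
  - E is a non-terminal: add FIRST(E) \ {ε} = { 'e', 'x' }
    E is not nullable, so stop
From A → P x e:
  - P is a non-terminal: add FIRST(P) \ {ε} = { 'e', 'x' }
    P is not nullable, so stop

Collecting: FIRST(A) = { 'e', 'x' }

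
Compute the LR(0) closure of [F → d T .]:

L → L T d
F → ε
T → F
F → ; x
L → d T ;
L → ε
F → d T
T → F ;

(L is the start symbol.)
{ [F → d T .] }

To compute CLOSURE, for each item [A → α.Bβ] where B is a non-terminal, add [B → .γ] for all productions B → γ; repeat for the newly added items until nothing changes.

Start with: [F → d T .]
The dot is at the end, so nothing is added.

CLOSURE = { [F → d T .] }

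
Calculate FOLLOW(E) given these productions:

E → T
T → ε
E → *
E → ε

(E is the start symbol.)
{ $ }

To compute FOLLOW(E), find every occurrence of E on a right-hand side N → α E β: add FIRST(β) \ {ε}, and if β is empty or nullable also add FOLLOW(N). Iterate to a fixed point.

E is the start symbol, so $ ∈ FOLLOW(E).
E does not occur on any right-hand side.

Taking the union: FOLLOW(E) = { $ }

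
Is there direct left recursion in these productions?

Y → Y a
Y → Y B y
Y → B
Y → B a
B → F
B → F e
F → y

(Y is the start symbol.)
Yes, Y is left-recursive

Direct left recursion occurs when N → N α for some non-terminal N (the right-hand side begins with the left-hand side itself).

Y → Y a: LEFT RECURSIVE (starts with Y)
Y → Y B y: LEFT RECURSIVE (starts with Y)
Y → B: starts with B
Y → B a: starts with B
B → F: starts with F
B → F e: starts with F
F → y: starts with y

The grammar has direct left recursion on: Y.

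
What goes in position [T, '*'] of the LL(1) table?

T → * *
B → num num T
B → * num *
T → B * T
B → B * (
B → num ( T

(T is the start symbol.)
T → * *, T → B * T

To find M[T, '*'], we find productions for T where '*' is in the predict set (PREDICT(N → α) = (FIRST(α) \ {ε}) ∪ (FOLLOW(N) if α ⇒* ε)).

Relevant sets:
  FIRST(B) = { '*', 'num' }

T → * *: PREDICT = { '*' }
  '*' is in predict set, so this production goes in M[T, '*']
T → B * T: PREDICT = { '*', 'num' }
  '*' is in predict set, so this production goes in M[T, '*']

M[T, '*'] = T → * *, T → B * T  (a multiply-defined cell — the grammar is not LL(1))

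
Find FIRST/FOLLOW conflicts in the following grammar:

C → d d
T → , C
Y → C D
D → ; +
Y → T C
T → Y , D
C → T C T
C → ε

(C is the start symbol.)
Yes. C → d d with FOLLOW(C) on { 'd' }; C → T C T with FOLLOW(C) on { ',', ';', 'd' }

A FIRST/FOLLOW conflict occurs when a non-terminal N has a nullable alternative N → β (β ⇒* ε) and another alternative N → α with FIRST(α) ∩ FOLLOW(N) ≠ ∅: on such a lookahead the parser cannot decide between expanding α and letting N vanish via β.

Nullable non-terminals: C.
FIRST sets used below: FIRST(T) = { ',', ';', 'd' }

C: nullable alternative(s) C → ε; FOLLOW(C) = { $, ',', ';', 'd' }
  C → d d: FIRST \ {ε} = { 'd' } — overlaps FOLLOW(C) on { 'd' }: CONFLICT
  C → T C T: FIRST \ {ε} = { ',', ';', 'd' } — overlaps FOLLOW(C) on { ',', ';', 'd' }: CONFLICT
  C → ε: FIRST \ {ε} = { } — this is the only nullable alternative, skip

D, T, Y have no nullable alternative, so no FIRST/FOLLOW check is needed there.

So the grammar has 2 FIRST/FOLLOW conflicts (marked CONFLICT above).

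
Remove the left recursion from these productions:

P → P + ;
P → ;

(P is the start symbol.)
P → ; P'
P' → + ; P'
P' → ε

P is directly left-recursive. The standard transformation for
  A → A α₁ | ... | A α_m | β₁ | ... | β_n
is
  A  → β₁ A' | ... | β_n A'
  A' → α₁ A' | ... | α_m A' | ε

P → ; becomes P → ; P'
P → P + ; becomes P' → + ; P'
Add P' → ε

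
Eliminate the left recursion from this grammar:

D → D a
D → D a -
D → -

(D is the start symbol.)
D is directly left-recursive. The standard transformation for
  A → A α₁ | ... | A α_m | β₁ | ... | β_n
is
  A  → β₁ A' | ... | β_n A'
  A' → α₁ A' | ... | α_m A' | ε

D → - becomes D → - D'
D → D a becomes D' → a D'
D → D a - becomes D' → a - D'
Add D' → ε

Resulting grammar:
D → - D'
D' → a D'
D' → a - D'
D' → ε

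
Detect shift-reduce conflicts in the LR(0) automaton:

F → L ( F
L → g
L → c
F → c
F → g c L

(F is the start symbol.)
Yes — I4: [L → g .] vs [F → g . c L]

Augment with F' → F and build the canonical LR(0) collection (I0 = CLOSURE({[F' → . F]}), then GOTO on every symbol after a dot until no new states appear). It has 11 states:
  I0: { [F → . L ( F], [F → . c], [F → . g c L], [F' → . F], [L → . c], [L → . g] }  — shift
  I1: { [F' → F .] }  — accept
  I2: { [F → L . ( F] }  — shift
  I3: { [F → c .], [L → c .] }  — 2 reduces
  I4: { [F → g . c L], [L → g .] }  — shift, reduce
  I5: { [F → g c . L], [L → . c], [L → . g] }  — shift
  I6: { [F → g c L .] }  — reduce
  I7: { [L → c .] }  — reduce
  I8: { [L → g .] }  — reduce
  I9: { [F → . L ( F], [F → . c], [F → . g c L], [F → L ( . F], [L → . c], [L → . g] }  — shift
  I10: { [F → L ( F .] }  — reduce

I4 contains reduce item [L → g .] and shift item [F → g . c L] — shift-reduce conflict.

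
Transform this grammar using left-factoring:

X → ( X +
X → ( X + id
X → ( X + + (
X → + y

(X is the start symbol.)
X → ( X + X'
X' → ε
X' → id
X' → + (
X → + y

Left-factoring transforms A → αβ₁ | αβ₂ into A → αA' and A' → β₁ | β₂
(α is the longest common prefix among the alternatives). Repeat until
no nonterminal has two alternatives with a common prefix.

Round 1: X has alternatives sharing prefix '( X +'. Introduce X': X → ( X + X'
  Add: X' → ε
  Add: X' → id
  Add: X' → + (

No remaining common prefixes — done.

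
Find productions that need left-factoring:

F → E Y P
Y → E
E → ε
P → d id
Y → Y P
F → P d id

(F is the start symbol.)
Left-factoring is needed when two productions for the same non-terminal
share a common prefix on the right-hand side.

Productions for F:
  F → E Y P
  F → P d id
Productions for Y:
  Y → E
  Y → Y P

No common prefixes found.

Answer: No, left-factoring is not needed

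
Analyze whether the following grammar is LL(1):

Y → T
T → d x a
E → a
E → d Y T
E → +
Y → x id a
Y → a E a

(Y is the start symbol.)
Relevant sets:
  FIRST(T) = { 'd' }

For Y:
  PREDICT(Y → T) = { 'd' }
  PREDICT(Y → x id a) = { 'x' }
  PREDICT(Y → a E a) = { 'a' }
For E:
  PREDICT(E → a) = { 'a' }
  PREDICT(E → d Y T) = { 'd' }
  PREDICT(E → '+') = { '+' }
T has a single production, so nothing to check there.

All predict sets are disjoint. The grammar IS LL(1).

Answer: Yes, the grammar is LL(1).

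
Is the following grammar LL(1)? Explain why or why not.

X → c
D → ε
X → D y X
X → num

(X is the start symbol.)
A grammar is LL(1) if for each non-terminal N with multiple productions, the predict sets of those productions are pairwise disjoint, where PREDICT(N → α) = (FIRST(α) \ {ε}) ∪ (FOLLOW(N) if α ⇒* ε).

Relevant sets:
  FIRST(D) = { ε }

For X:
  PREDICT(X → c) = { 'c' }
  PREDICT(X → D y X) = { 'y' }
  PREDICT(X → num) = { 'num' }
D has a single production, so nothing to check there.

All predict sets are disjoint. The grammar IS LL(1).

Answer: Yes, the grammar is LL(1).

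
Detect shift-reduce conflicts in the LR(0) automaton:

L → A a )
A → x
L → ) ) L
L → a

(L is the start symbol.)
A shift-reduce conflict occurs when an LR(0) state has both:
  - a complete (reduce) item [A → α .] (dot at the end), and
  - a shift item [B → β . c γ] (dot before a terminal).

Augment with L' → L and build the canonical LR(0) collection (I0 = CLOSURE({[L' → . L]}), then GOTO on every symbol after a dot until no new states appear). It has 10 states:
  I0: { [A → . x], [L → . ) ) L], [L → . A a )], [L → . a], [L' → . L] }  — shift
  I1: { [L → ) . ) L] }  — shift
  I2: { [L → A . a )] }  — shift
  I3: { [L' → L .] }  — accept
  I4: { [L → a .] }  — reduce
  I5: { [A → x .] }  — reduce
  I6: { [L → A a . )] }  — shift
  I7: { [L → A a ) .] }  — reduce
  I8: { [A → . x], [L → ) ) . L], [L → . ) ) L], [L → . A a )], [L → . a] }  — shift
  I9: { [L → ) ) L .] }  — reduce

No state contains both a complete item and a shift item.

Answer: No shift-reduce conflicts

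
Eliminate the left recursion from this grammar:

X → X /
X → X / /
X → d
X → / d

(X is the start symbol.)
X is directly left-recursive. The standard transformation for
  A → A α₁ | ... | A α_m | β₁ | ... | β_n
is
  A  → β₁ A' | ... | β_n A'
  A' → α₁ A' | ... | α_m A' | ε

X → d becomes X → d X'
X → / d becomes X → / d X'
X → X / becomes X' → / X'
X → X / / becomes X' → / / X'
Add X' → ε

Resulting grammar:
X → d X'
X → / d X'
X' → / X'
X' → / / X'
X' → ε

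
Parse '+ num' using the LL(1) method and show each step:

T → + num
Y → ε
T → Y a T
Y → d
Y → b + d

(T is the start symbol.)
Stack is shown with the top on the left.

Stack    Input    Action
------------------------
T $      + num $  output T → + num
+ num $  + num $  match '+'
num $    num $    match 'num'
$        $        accept

The string is accepted.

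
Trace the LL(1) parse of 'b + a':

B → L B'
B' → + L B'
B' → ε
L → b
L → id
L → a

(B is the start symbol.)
LL(1) parsing maintains a stack (initially the start symbol over $) and the input. At each step: if the stack top is a terminal, match it against the current input token; if it is a non-terminal N, replace it with the RHS of M[N, lookahead] (the unique production whose predict set contains the lookahead).

Stack is shown with the top on the left.

Stack     Input    Action
-------------------------
B $       b + a $  output B → L B'
L B' $    b + a $  output L → b
b B' $    b + a $  match 'b'
B' $      + a $    output B' → + L B'
+ L B' $  + a $    match '+'
L B' $    a $      output L → a
a B' $    a $      match 'a'
B' $      $        output B' → ε
$         $        accept

The string is accepted.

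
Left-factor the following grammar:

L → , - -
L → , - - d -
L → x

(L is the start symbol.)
L → , - - L'
L' → ε
L' → d -
L → x

Left-factoring transforms A → αβ₁ | αβ₂ into A → αA' and A' → β₁ | β₂
(α is the longest common prefix among the alternatives). Repeat until
no nonterminal has two alternatives with a common prefix.

Round 1: L has alternatives sharing prefix ', - -'. Introduce L': L → , - - L'
  Add: L' → ε
  Add: L' → d -

No remaining common prefixes — done.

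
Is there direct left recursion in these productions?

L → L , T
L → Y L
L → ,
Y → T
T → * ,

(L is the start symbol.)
L → L , T: LEFT RECURSIVE (starts with L)
L → Y L: starts with Y
L → ,: starts with ','
Y → T: starts with T
T → * ,: starts with '*'

The grammar has direct left recursion on: L.

Answer: Yes, L is left-recursive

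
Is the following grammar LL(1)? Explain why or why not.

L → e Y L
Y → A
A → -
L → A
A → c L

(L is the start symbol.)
Yes, the grammar is LL(1).

A grammar is LL(1) if for each non-terminal N with multiple productions, the predict sets of those productions are pairwise disjoint, where PREDICT(N → α) = (FIRST(α) \ {ε}) ∪ (FOLLOW(N) if α ⇒* ε).

Relevant sets:
  FIRST(A) = { '-', 'c' }

For L:
  PREDICT(L → e Y L) = { 'e' }
  PREDICT(L → A) = { '-', 'c' }
For A:
  PREDICT(A → '-') = { '-' }
  PREDICT(A → c L) = { 'c' }
Y has a single production, so nothing to check there.

All predict sets are disjoint. The grammar IS LL(1).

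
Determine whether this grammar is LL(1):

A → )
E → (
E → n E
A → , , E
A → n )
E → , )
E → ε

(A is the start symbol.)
Yes, the grammar is LL(1).

A grammar is LL(1) if for each non-terminal N with multiple productions, the predict sets of those productions are pairwise disjoint, where PREDICT(N → α) = (FIRST(α) \ {ε}) ∪ (FOLLOW(N) if α ⇒* ε).

Relevant sets:
  FOLLOW(E) = { $ }

For A:
  PREDICT(A → ')') = { ')' }
  PREDICT(A → ',' ',' E) = { ',' }
  PREDICT(A → n ')') = { 'n' }
For E:
  PREDICT(E → '(') = { '(' }
  PREDICT(E → n E) = { 'n' }
  PREDICT(E → ',' ')') = { ',' }
  PREDICT(E → ε) = { $ }

All predict sets are disjoint. The grammar IS LL(1).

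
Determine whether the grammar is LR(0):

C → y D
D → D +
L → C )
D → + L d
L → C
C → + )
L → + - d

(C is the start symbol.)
No. Shift-reduce conflict between [C → y D .] and [D → D . +]

Augment with C' → C and build the canonical LR(0) collection (I0 = CLOSURE({[C' → . C]}), then GOTO on every symbol after a dot until no new states appear). It has 15 states:
  I0: { [C → . + )], [C → . y D], [C' → . C] }  — shift
  I1: { [C → + . )] }  — shift
  I2: { [C' → C .] }  — accept
  I3: { [C → y . D], [D → . + L d], [D → . D +] }  — shift
  I4: { [C → . + )], [C → . y D], [D → + . L d], [L → . + - d], [L → . C )], [L → . C] }  — shift
  I5: { [C → y D .], [D → D . +] }  — shift, reduce
  I6: { [D → D + .] }  — reduce
  I7: { [C → + . )], [L → + . - d] }  — shift
  I8: { [L → C . )], [L → C .] }  — shift, reduce
  I9: { [D → + L . d] }  — shift
  I10: { [D → + L d .] }  — reduce
  I11: { [L → C ) .] }  — reduce
  I12: { [C → + ) .] }  — reduce
  I13: { [L → + - . d] }  — shift
  I14: { [L → + - d .] }  — reduce

Conflict in state I5:
  Shift-reduce conflict between [C → y D .] and [D → D . +]
So the grammar is NOT LR(0).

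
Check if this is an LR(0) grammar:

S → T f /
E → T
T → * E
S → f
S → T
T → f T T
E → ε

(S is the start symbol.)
A grammar is LR(0) if no state in the canonical LR(0) collection has:
  - both a shift item (dot before a terminal) and a complete item (shift-reduce conflict), or
  - two or more complete items (reduce-reduce conflict; the accept item [S' → S .] counts as a complete item here).

Augment with S' → S and build the canonical LR(0) collection (I0 = CLOSURE({[S' → . S]}), then GOTO on every symbol after a dot until no new states appear). It has 12 states:
  I0: { [S → . T f /], [S → . T], [S → . f], [S' → . S], [T → . * E], [T → . f T T] }  — shift
  I1: { [E → . T], [E → .], [T → * . E], [T → . * E], [T → . f T T] }  — shift, reduce
  I2: { [S' → S .] }  — accept
  I3: { [S → T . f /], [S → T .] }  — shift, reduce
  I4: { [S → f .], [T → . * E], [T → . f T T], [T → f . T T] }  — shift, reduce
  I5: { [T → . * E], [T → . f T T], [T → f T . T] }  — shift
  I6: { [T → . * E], [T → . f T T], [T → f . T T] }  — shift
  I7: { [T → f T T .] }  — reduce
  I8: { [S → T f . /] }  — shift
  I9: { [S → T f / .] }  — reduce
  I10: { [T → * E .] }  — reduce
  I11: { [E → T .] }  — reduce

Conflict in state I1:
  Shift-reduce conflict between [E → .] and [T → . * E]
So the grammar is NOT LR(0).

Answer: No. Shift-reduce conflict between [E → .] and [T → . * E]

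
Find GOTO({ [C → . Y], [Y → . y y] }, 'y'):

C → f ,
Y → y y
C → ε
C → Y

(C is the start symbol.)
GOTO(I, 'y') = CLOSURE({ [A → αX.β] : [A → α.Xβ] ∈ I, X = 'y' })

Items with dot before 'y', with the dot advanced:
  [Y → . y y] → [Y → y . y]
Closure adds nothing (no advanced item has the dot before a non-terminal).

GOTO = { [Y → y . y] }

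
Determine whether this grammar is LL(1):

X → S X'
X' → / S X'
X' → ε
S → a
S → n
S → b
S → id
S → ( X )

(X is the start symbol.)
Yes, the grammar is LL(1).

Relevant sets:
  FOLLOW(X') = { $, ')' }

For X':
  PREDICT(X' → '/' S X') = { '/' }
  PREDICT(X' → ε) = { $, ')' }
For S:
  PREDICT(S → a) = { 'a' }
  PREDICT(S → n) = { 'n' }
  PREDICT(S → b) = { 'b' }
  PREDICT(S → id) = { 'id' }
  PREDICT(S → '(' X ')') = { '(' }
X has a single production, so nothing to check there.

All predict sets are disjoint. The grammar IS LL(1).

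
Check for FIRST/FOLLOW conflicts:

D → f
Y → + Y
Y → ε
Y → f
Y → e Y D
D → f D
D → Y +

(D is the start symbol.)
Yes. Y → '+' Y with FOLLOW(Y) on { '+' }; Y → f with FOLLOW(Y) on { 'f' }; Y → e Y D with FOLLOW(Y) on { 'e' }

A FIRST/FOLLOW conflict occurs when a non-terminal N has a nullable alternative N → β (β ⇒* ε) and another alternative N → α with FIRST(α) ∩ FOLLOW(N) ≠ ∅: on such a lookahead the parser cannot decide between expanding α and letting N vanish via β.

Nullable non-terminals: Y.

Y: nullable alternative(s) Y → ε; FOLLOW(Y) = { '+', 'e', 'f' }
  Y → + Y: FIRST \ {ε} = { '+' } — overlaps FOLLOW(Y) on { '+' }: CONFLICT
  Y → ε: FIRST \ {ε} = { } — this is the only nullable alternative, skip
  Y → f: FIRST \ {ε} = { 'f' } — overlaps FOLLOW(Y) on { 'f' }: CONFLICT
  Y → e Y D: FIRST \ {ε} = { 'e' } — overlaps FOLLOW(Y) on { 'e' }: CONFLICT

D has no nullable alternative, so no FIRST/FOLLOW check is needed there.

So the grammar has 3 FIRST/FOLLOW conflicts (marked CONFLICT above).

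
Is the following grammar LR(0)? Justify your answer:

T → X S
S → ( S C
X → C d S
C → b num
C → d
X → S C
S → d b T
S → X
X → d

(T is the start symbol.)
No. Shift-reduce conflict between [S → X .] and [C → . b num]

A grammar is LR(0) if no state in the canonical LR(0) collection has:
  - both a shift item (dot before a terminal) and a complete item (shift-reduce conflict), or
  - two or more complete items (reduce-reduce conflict; the accept item [T' → T .] counts as a complete item here).

Augment with T' → T and build the canonical LR(0) collection (I0 = CLOSURE({[T' → . T]}), then GOTO on every symbol after a dot until no new states appear). It has 19 states:
  I0: { [C → . b num], [C → . d], [S → . ( S C], [S → . X], [S → . d b T], [T → . X S], [T' → . T], [X → . C d S], [X → . S C], [X → . d] }  — shift
  I1: { [C → . b num], [C → . d], [S → ( . S C], [S → . ( S C], [S → . X], [S → . d b T], [X → . C d S], [X → . S C], [X → . d] }  — shift
  I2: { [X → C . d S] }  — shift
  I3: { [C → . b num], [C → . d], [X → S . C] }  — shift
  I4: { [T' → T .] }  — accept
  I5: { [C → . b num], [C → . d], [S → . ( S C], [S → . X], [S → . d b T], [S → X .], [T → X . S], [X → . C d S], [X → . S C], [X → . d] }  — shift, reduce
  I6: { [C → b . num] }  — shift
  I7: { [C → d .], [S → d . b T], [X → d .] }  — shift, 2 reduces
  I8: { [C → . b num], [C → . d], [S → . ( S C], [S → . X], [S → . d b T], [S → d b . T], [T → . X S], [X → . C d S], [X → . S C], [X → . d] }  — shift
  I9: { [S → d b T .] }  — reduce
  I10: { [C → b num .] }  — reduce
  I11: { [C → . b num], [C → . d], [T → X S .], [X → S . C] }  — shift, reduce
  I12: { [S → X .] }  — reduce
  I13: { [X → S C .] }  — reduce
  I14: { [C → d .] }  — reduce
  I15: { [C → . b num], [C → . d], [S → . ( S C], [S → . X], [S → . d b T], [X → . C d S], [X → . S C], [X → . d], [X → C d . S] }  — shift
  I16: { [C → . b num], [C → . d], [X → C d S .], [X → S . C] }  — shift, reduce
  I17: { [C → . b num], [C → . d], [S → ( S . C], [X → S . C] }  — shift
  I18: { [S → ( S C .], [X → S C .] }  — 2 reduces

Conflict in state I5:
  Shift-reduce conflict between [S → X .] and [C → . b num]
So the grammar is NOT LR(0).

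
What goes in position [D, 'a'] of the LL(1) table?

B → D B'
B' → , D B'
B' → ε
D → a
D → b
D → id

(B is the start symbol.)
D → a

To find M[D, 'a'], we find productions for D where 'a' is in the predict set (PREDICT(N → α) = (FIRST(α) \ {ε}) ∪ (FOLLOW(N) if α ⇒* ε)).

D → a: PREDICT = { 'a' }
  'a' is in predict set, so this production goes in M[D, 'a']
D → b: PREDICT = { 'b' }
D → id: PREDICT = { 'id' }

M[D, 'a'] = D → a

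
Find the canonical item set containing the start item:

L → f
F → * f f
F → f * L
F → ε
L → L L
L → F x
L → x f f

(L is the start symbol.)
First, augment the grammar with L' → L
I₀ = CLOSURE({ [L' → . L] }):
  [L' → . L] has the dot before L: add [L → . f], [L → . L L], [L → . F x], [L → . x f f]
  [L → . F x] has the dot before F: add [F → . * f f], [F → . f * L], [F → .]
No further items can be added.

I₀ = { [F → . * f f], [F → . f * L], [F → .], [L → . F x], [L → . L L], [L → . f], [L → . x f f], [L' → . L] }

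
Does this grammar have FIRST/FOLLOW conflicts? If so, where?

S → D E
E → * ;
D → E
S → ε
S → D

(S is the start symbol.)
No FIRST/FOLLOW conflicts.

A FIRST/FOLLOW conflict occurs when a non-terminal N has a nullable alternative N → β (β ⇒* ε) and another alternative N → α with FIRST(α) ∩ FOLLOW(N) ≠ ∅: on such a lookahead the parser cannot decide between expanding α and letting N vanish via β.

Nullable non-terminals: S.
FIRST sets used below: FIRST(D) = { '*' }

S: nullable alternative(s) S → ε; FOLLOW(S) = { $ }
  S → D E: FIRST \ {ε} = { '*' } — disjoint from FOLLOW(S)
  S → ε: FIRST \ {ε} = { } — this is the only nullable alternative, skip
  S → D: FIRST \ {ε} = { '*' } — disjoint from FOLLOW(S)

D, E have no nullable alternative, so no FIRST/FOLLOW check is needed there.

No FIRST/FOLLOW conflicts found.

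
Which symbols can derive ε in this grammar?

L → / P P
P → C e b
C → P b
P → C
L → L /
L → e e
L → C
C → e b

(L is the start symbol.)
There are no ε-productions, so no non-terminal can derive ε.
No non-terminals are nullable.

Answer: None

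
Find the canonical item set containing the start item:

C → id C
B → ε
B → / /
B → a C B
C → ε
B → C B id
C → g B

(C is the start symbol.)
First, augment the grammar with C' → C
I₀ = CLOSURE({ [C' → . C] }):
  [C' → . C] has the dot before C: add [C → . id C], [C → .], [C → . g B]
No further items can be added.

I₀ = { [C → . g B], [C → . id C], [C → .], [C' → . C] }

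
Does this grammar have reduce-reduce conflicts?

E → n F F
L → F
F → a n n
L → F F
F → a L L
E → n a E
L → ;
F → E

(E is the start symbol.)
A reduce-reduce conflict occurs when an LR(0) state has two complete items [A → α .] and [B → β .] — both call for a reduction, and with no lookahead the parser cannot choose between them.

Augment with E' → E and build the canonical LR(0) collection (I0 = CLOSURE({[E' → . E]}), then GOTO on every symbol after a dot until no new states appear). It has 16 states:
  I0: { [E → . n F F], [E → . n a E], [E' → . E] }  — shift
  I1: { [E' → E .] }  — accept
  I2: { [E → . n F F], [E → . n a E], [E → n . F F], [E → n . a E], [F → . E], [F → . a L L], [F → . a n n] }  — shift
  I3: { [F → E .] }  — reduce
  I4: { [E → . n F F], [E → . n a E], [E → n F . F], [F → . E], [F → . a L L], [F → . a n n] }  — shift
  I5: { [E → . n F F], [E → . n a E], [E → n a . E], [F → . E], [F → . a L L], [F → . a n n], [F → a . L L], [F → a . n n], [L → . ;], [L → . F F], [L → . F] }  — shift
  I6: { [L → ; .] }  — reduce
  I7: { [E → n a E .], [F → E .] }  — 2 reduces
  I8: { [E → . n F F], [E → . n a E], [F → . E], [F → . a L L], [F → . a n n], [L → F . F], [L → F .] }  — shift, reduce
  I9: { [E → . n F F], [E → . n a E], [F → . E], [F → . a L L], [F → . a n n], [F → a L . L], [L → . ;], [L → . F F], [L → . F] }  — shift
  I10: { [E → . n F F], [E → . n a E], [F → . E], [F → . a L L], [F → . a n n], [F → a . L L], [F → a . n n], [L → . ;], [L → . F F], [L → . F] }  — shift
  I11: { [E → . n F F], [E → . n a E], [E → n . F F], [E → n . a E], [F → . E], [F → . a L L], [F → . a n n], [F → a n . n] }  — shift
  I12: { [E → . n F F], [E → . n a E], [E → n . F F], [E → n . a E], [F → . E], [F → . a L L], [F → . a n n], [F → a n n .] }  — shift, reduce
  I13: { [F → a L L .] }  — reduce
  I14: { [L → F F .] }  — reduce
  I15: { [E → n F F .] }  — reduce

I7 contains complete items [E → n a E .], [F → E .] — reduce-reduce conflict.

Answer: Yes — I7: [E → n a E .] vs [F → E .]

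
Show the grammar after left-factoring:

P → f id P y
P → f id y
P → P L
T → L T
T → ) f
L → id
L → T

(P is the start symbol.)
Left-factoring transforms A → αβ₁ | αβ₂ into A → αA' and A' → β₁ | β₂
(α is the longest common prefix among the alternatives). Repeat until
no nonterminal has two alternatives with a common prefix.

Round 1: P has alternatives sharing prefix 'f id'. Introduce P': P → f id P'
  Add: P' → P y
  Add: P' → y

No remaining common prefixes — done.

Resulting grammar:
P → f id P'
P' → P y
P' → y
P → P L
T → L T
T → ) f
L → id
L → T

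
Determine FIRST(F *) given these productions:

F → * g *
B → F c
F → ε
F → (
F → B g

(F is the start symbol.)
FIRST sets of the non-terminals involved (from the grammar, by fixed-point iteration):
  FIRST(F) = { '(', '*', 'c', ε }

To compute FIRST(F *), process the symbols left to right:
Symbol F is a non-terminal. Add FIRST(F) \ {ε} = { '(', '*', 'c' }
F is nullable (ε ∈ FIRST(F)), continue to the next symbol.
Symbol * is a terminal. Add '*' and stop.
FIRST(F *) = { '(', '*', 'c' }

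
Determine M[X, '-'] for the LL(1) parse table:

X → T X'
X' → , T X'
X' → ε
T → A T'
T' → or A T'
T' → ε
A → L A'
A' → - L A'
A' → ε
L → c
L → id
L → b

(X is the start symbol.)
Empty (error entry)

To find M[X, '-'], we find productions for X where '-' is in the predict set (PREDICT(N → α) = (FIRST(α) \ {ε}) ∪ (FOLLOW(N) if α ⇒* ε)).

Relevant sets:
  FIRST(T) = { 'b', 'c', 'id' }

X → T X': PREDICT = { 'b', 'c', 'id' }

M[X, '-'] is empty (no production applies)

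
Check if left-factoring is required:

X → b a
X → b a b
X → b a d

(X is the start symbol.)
Yes, X has productions with common prefix 'b a'

Left-factoring is needed when two productions for the same non-terminal
share a common prefix on the right-hand side.

Productions for X:
  X → b a
  X → b a b
  X → b a d

Found common prefix 'b a' in productions for X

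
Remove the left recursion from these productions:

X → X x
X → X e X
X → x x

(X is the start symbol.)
X → x x X'
X' → x X'
X' → e X X'
X' → ε

X is directly left-recursive. The standard transformation for
  A → A α₁ | ... | A α_m | β₁ | ... | β_n
is
  A  → β₁ A' | ... | β_n A'
  A' → α₁ A' | ... | α_m A' | ε

X → x x becomes X → x x X'
X → X x becomes X' → x X'
X → X e X becomes X' → e X X'
Add X' → ε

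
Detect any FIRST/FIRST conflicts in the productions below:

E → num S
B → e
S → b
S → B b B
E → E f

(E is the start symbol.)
Yes. E → num S / E → E f on { 'num' }

A FIRST/FIRST conflict occurs when two productions N → α and N → β for the same non-terminal have FIRST(α) ∩ FIRST(β) ≠ ∅ (with ε ∈ FIRST of a nullable right-hand side, so two nullable alternatives also conflict).

FIRST sets of the non-terminals at (or reachable through a nullable prefix from) the front of some alternative:
  FIRST(E) = { 'num' }
  FIRST(B) = { 'e' }

Productions for E:
  E → num S: FIRST = { 'num' }
  E → E f: FIRST = { 'num' }
Productions for S:
  S → b: FIRST = { 'b' }
  S → B b B: FIRST = { 'e' }
B has only one production, so no FIRST/FIRST conflict is possible there.

Conflict for E: E → num S and E → E f
  Overlap: { 'num' }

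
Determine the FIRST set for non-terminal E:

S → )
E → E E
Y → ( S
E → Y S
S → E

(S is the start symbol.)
FIRST sets of the other non-terminals involved (by the same procedure, iterated to a fixed point):
  FIRST(Y) = { '(' }

From E → E E:
  - E is the symbol being defined: contributes nothing new
    E is not nullable, so stop
From E → Y S:
  - Y is a non-terminal: add FIRST(Y) \ {ε} = { '(' }
    Y is not nullable, so stop

Collecting: FIRST(E) = { '(' }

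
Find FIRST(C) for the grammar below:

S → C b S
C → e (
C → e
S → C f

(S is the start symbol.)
From C → e (:
  - e is a terminal: add 'e' and stop
From C → e:
  - e is a terminal: add 'e' and stop

Collecting: FIRST(C) = { 'e' }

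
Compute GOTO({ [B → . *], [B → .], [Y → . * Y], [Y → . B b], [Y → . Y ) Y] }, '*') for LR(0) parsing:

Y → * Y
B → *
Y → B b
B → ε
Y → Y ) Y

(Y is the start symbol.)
GOTO(I, '*') = CLOSURE({ [A → αX.β] : [A → α.Xβ] ∈ I, X = '*' })

Items with dot before '*', with the dot advanced:
  [B → . *] → [B → * .]
  [Y → . * Y] → [Y → * . Y]
Closure of the advanced items:
  [Y → * . Y] has the dot before Y: add [Y → . * Y], [Y → . B b], [Y → . Y ) Y]
  [Y → . B b] has the dot before B: add [B → . *], [B → .]

GOTO = { [B → * .], [B → . *], [B → .], [Y → * . Y], [Y → . * Y], [Y → . B b], [Y → . Y ) Y] }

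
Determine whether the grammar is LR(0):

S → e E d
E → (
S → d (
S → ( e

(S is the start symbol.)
A grammar is LR(0) if no state in the canonical LR(0) collection has:
  - both a shift item (dot before a terminal) and a complete item (shift-reduce conflict), or
  - two or more complete items (reduce-reduce conflict; the accept item [S' → S .] counts as a complete item here).

Augment with S' → S and build the canonical LR(0) collection (I0 = CLOSURE({[S' → . S]}), then GOTO on every symbol after a dot until no new states appear). It has 10 states:
  I0: { [S → . ( e], [S → . d (], [S → . e E d], [S' → . S] }  — shift
  I1: { [S → ( . e] }  — shift
  I2: { [S' → S .] }  — accept
  I3: { [S → d . (] }  — shift
  I4: { [E → . (], [S → e . E d] }  — shift
  I5: { [E → ( .] }  — reduce
  I6: { [S → e E . d] }  — shift
  I7: { [S → e E d .] }  — reduce
  I8: { [S → d ( .] }  — reduce
  I9: { [S → ( e .] }  — reduce

Every state is either a pure shift/goto state or contains exactly one complete item and nothing to shift — no conflicts. The grammar is LR(0).

Answer: Yes, the grammar is LR(0)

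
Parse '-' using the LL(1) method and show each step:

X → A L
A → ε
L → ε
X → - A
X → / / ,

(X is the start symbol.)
Stack is shown with the top on the left.

Stack  Input  Action
--------------------
X $    - $    output X → - A
- A $  - $    match '-'
A $    $      output A → ε
$      $      accept

The string is accepted.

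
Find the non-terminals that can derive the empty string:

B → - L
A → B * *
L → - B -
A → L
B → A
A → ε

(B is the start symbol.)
{ 'A', 'B' }

A non-terminal is nullable if it can derive ε (the empty string): either it has an ε-production, or it has a production whose right-hand side consists entirely of nullable non-terminals.

ε-productions: A → ε
So A is immediately nullable.
B → A: every symbol on the right is nullable, so B is nullable too.
No further non-terminal can be added: every production for the remaining non-terminals contains a terminal or a non-nullable non-terminal.
Nullable = { 'A', 'B' }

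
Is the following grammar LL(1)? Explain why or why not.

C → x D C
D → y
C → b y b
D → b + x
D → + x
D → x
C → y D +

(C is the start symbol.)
Yes, the grammar is LL(1).

A grammar is LL(1) if for each non-terminal N with multiple productions, the predict sets of those productions are pairwise disjoint, where PREDICT(N → α) = (FIRST(α) \ {ε}) ∪ (FOLLOW(N) if α ⇒* ε).

For C:
  PREDICT(C → x D C) = { 'x' }
  PREDICT(C → b y b) = { 'b' }
  PREDICT(C → y D '+') = { 'y' }
For D:
  PREDICT(D → y) = { 'y' }
  PREDICT(D → b '+' x) = { 'b' }
  PREDICT(D → '+' x) = { '+' }
  PREDICT(D → x) = { 'x' }

All predict sets are disjoint. The grammar IS LL(1).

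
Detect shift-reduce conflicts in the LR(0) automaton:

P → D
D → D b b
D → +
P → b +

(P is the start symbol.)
Yes — I2: [P → D .] vs [D → D . b b]

A shift-reduce conflict occurs when an LR(0) state has both:
  - a complete (reduce) item [A → α .] (dot at the end), and
  - a shift item [B → β . c γ] (dot before a terminal).

Augment with P' → P and build the canonical LR(0) collection (I0 = CLOSURE({[P' → . P]}), then GOTO on every symbol after a dot until no new states appear). It has 8 states:
  I0: { [D → . +], [D → . D b b], [P → . D], [P → . b +], [P' → . P] }  — shift
  I1: { [D → + .] }  — reduce
  I2: { [D → D . b b], [P → D .] }  — shift, reduce
  I3: { [P' → P .] }  — accept
  I4: { [P → b . +] }  — shift
  I5: { [P → b + .] }  — reduce
  I6: { [D → D b . b] }  — shift
  I7: { [D → D b b .] }  — reduce

I2 contains reduce item [P → D .] and shift item [D → D . b b] — shift-reduce conflict.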